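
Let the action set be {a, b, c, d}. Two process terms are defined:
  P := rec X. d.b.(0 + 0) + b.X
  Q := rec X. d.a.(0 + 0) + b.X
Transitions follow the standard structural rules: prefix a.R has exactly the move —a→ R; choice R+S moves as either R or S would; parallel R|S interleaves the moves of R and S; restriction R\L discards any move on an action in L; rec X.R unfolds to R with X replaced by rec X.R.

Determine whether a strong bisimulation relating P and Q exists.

P ≁ Q

P's transition system — 3 states:
  m0 = rec X. d.b.(0 + 0) + b.X :: =b=> m0, =d=> m1
  m1 = b.(0 + 0) :: =b=> m2
  m2 = 0 + 0 :: deadlocked
Q's transition system — 3 states:
  n0 = rec X. d.a.(0 + 0) + b.X :: =b=> n0, =d=> n1
  n1 = a.(0 + 0) :: =a=> n2
  n2 = 0 + 0 :: deadlocked
Bisimilarity quotient blocks:
  B0 = {m0}
  B1 = {m1}
  B2 = {m2, n2}
  B3 = {n0}
  B4 = {n1}
m0 ∈ B0, n0 ∈ B3 → different blocks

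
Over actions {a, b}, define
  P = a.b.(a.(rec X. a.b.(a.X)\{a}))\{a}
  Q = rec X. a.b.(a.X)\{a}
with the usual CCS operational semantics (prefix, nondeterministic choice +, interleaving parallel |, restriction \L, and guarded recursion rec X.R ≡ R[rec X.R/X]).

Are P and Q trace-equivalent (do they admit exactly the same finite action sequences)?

P's transition system — 3 states:
  u0 = a.b.(a.(rec X. a.b.(a.X)\{a}))\{a} has moves —a→ u1
  u1 = b.(a.(rec X. a.b.(a.X)\{a}))\{a} has moves —b→ u2
  u2 = (a.(rec X. a.b.(a.X)\{a}))\{a} has moves (no moves)
Q's transition system — 3 states:
  v0 = rec X. a.b.(a.X)\{a} has moves —a→ v1
  v1 = b.(a.(rec X. a.b.(a.X)\{a}))\{a} has moves —b→ v2
  v2 = (a.(rec X. a.b.(a.X)\{a}))\{a} has moves (no moves)
Bisimilarity quotient blocks:
  B0 = {u0, v0}
  B1 = {u1, v1}
  B2 = {u2, v2}
u0 ∈ B0, v0 ∈ B0 → same block
Bisimilar ⇒ trace-equivalent.

traces(P) = traces(Q)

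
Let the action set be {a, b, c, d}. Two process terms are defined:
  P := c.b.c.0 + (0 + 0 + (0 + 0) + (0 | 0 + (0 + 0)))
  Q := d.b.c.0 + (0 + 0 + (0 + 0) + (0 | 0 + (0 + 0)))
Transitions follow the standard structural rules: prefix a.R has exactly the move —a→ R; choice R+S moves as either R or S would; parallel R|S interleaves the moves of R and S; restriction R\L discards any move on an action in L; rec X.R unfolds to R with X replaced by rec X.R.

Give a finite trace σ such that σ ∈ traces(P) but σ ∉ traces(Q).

LTS(P): 4 reachable states
  u0 = c.b.c.0 + (0 + 0 + (0 + 0) + (0 | 0 + (0 + 0))) has moves --c--▸ u1
  u1 = b.c.0 has moves --b--▸ u2
  u2 = c.0 has moves --c--▸ u3
  u3 = 0 has moves (no moves)
LTS(Q): 4 reachable states
  v0 = d.b.c.0 + (0 + 0 + (0 + 0) + (0 | 0 + (0 + 0))) has moves --d--▸ v1
  v1 = b.c.0 has moves --b--▸ v2
  v2 = c.0 has moves --c--▸ v3
  v3 = 0 has moves (no moves)
Executing c from P (initial set {u0}):
  after c @ step 1: {u1}
  — P admits the full trace.
Executing c from Q (initial set {v0}):
  after c @ step 1: no successor for Q

c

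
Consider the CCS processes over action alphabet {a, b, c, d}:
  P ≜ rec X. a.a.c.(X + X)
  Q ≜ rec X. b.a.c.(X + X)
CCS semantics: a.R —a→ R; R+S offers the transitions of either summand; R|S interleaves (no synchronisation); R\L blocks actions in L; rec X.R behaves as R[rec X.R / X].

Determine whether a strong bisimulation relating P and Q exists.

Reachable graph of P (4 states):
  s0 = rec X. a.a.c.(X + X) → —a→ s1
  s1 = a.c.((rec X. a.a.c.(X + X)) + (rec X. a.a.c.(X + X))) → —a→ s2
  s2 = c.((rec X. a.a.c.(X + X)) + (rec X. a.a.c.(X + X))) → —c→ s3
  s3 = (rec X. a.a.c.(X + X)) + (rec X. a.a.c.(X + X)) → —a→ s1
Reachable graph of Q (4 states):
  t0 = rec X. b.a.c.(X + X) → —b→ t1
  t1 = a.c.((rec X. b.a.c.(X + X)) + (rec X. b.a.c.(X + X))) → —a→ t2
  t2 = c.((rec X. b.a.c.(X + X)) + (rec X. b.a.c.(X + X))) → —c→ t3
  t3 = (rec X. b.a.c.(X + X)) + (rec X. b.a.c.(X + X)) → —b→ t1
Coarsest stable partition (strong bisimilarity classes):
  B0 = {s0, s3}
  B1 = {s1}
  B2 = {s2}
  B3 = {t0, t3}
  B4 = {t1}
  B5 = {t2}
s0 ∈ B0, t0 ∈ B3 → different blocks

P ≁ Q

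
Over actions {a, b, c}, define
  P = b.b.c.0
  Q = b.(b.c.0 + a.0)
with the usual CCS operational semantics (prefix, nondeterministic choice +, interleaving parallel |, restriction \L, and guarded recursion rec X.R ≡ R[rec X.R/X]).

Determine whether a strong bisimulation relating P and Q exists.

LTS(P): 4 reachable states
  u0 = b.b.c.0 has moves —b→ u1
  u1 = b.c.0 has moves —b→ u2
  u2 = c.0 has moves —c→ u3
  u3 = 0 has moves deadlocked
LTS(Q): 4 reachable states
  v0 = b.(b.c.0 + a.0) has moves —b→ v1
  v1 = b.c.0 + a.0 has moves —a→ v2, —b→ v3
  v2 = 0 has moves deadlocked
  v3 = c.0 has moves —c→ v2
Bisimilarity quotient blocks:
  B0 = {u0}
  B1 = {u1}
  B2 = {u2, v3}
  B3 = {u3, v2}
  B4 = {v0}
  B5 = {v1}
u0 ∈ B0, v0 ∈ B4 → different blocks

not bisimilar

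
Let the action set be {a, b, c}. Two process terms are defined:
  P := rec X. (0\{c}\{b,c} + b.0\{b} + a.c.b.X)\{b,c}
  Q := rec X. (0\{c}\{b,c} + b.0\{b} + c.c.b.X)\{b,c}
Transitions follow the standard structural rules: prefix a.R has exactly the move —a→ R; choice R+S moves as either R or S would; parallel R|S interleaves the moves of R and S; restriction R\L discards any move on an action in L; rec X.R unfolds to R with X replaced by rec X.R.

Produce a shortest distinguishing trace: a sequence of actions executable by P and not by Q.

LTS(P): 2 reachable states
  p0 = rec X. (0\{c}\{b,c} + b.0\{b} + a.c.b.X)\{b,c} → —a→ p1
  p1 = (c.b.(rec X. (0\{c}\{b,c} + b.0\{b} + a.c.b.X)\{b,c}))\{b,c} → stopped
LTS(Q): 1 reachable states
  q0 = rec X. (0\{c}\{b,c} + b.0\{b} + c.c.b.X)\{b,c} → stopped
Run σ = ⟨a⟩ on P: start {p0}
  after a @ step 1: {p1}
  P completes σ.
Run σ = ⟨a⟩ on Q: start {q0}
  after a @ step 1: ∅  — Q cannot continue

a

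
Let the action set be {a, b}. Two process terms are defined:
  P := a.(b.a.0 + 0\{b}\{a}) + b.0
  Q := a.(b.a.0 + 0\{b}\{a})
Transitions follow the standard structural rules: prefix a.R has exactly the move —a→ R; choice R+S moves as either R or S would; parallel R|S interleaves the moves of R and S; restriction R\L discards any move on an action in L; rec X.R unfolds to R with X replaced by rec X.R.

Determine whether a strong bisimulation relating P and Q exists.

P ≁ Q

LTS(P): 4 reachable states
  s0 = a.(b.a.0 + 0\{b}\{a}) + b.0 | —a→ s1, —b→ s2
  s1 = b.a.0 + 0\{b}\{a} | —b→ s3
  s2 = 0 | stopped
  s3 = a.0 | —a→ s2
LTS(Q): 4 reachable states
  t0 = a.(b.a.0 + 0\{b}\{a}) | —a→ t1
  t1 = b.a.0 + 0\{b}\{a} | —b→ t2
  t2 = a.0 | —a→ t3
  t3 = 0 | stopped
Partition-refinement fixed point:
  B0 = {s0}
  B1 = {s1, t1}
  B2 = {s3, t2}
  B3 = {s2, t3}
  B4 = {t0}
s0 ∈ B0, t0 ∈ B4 → different blocks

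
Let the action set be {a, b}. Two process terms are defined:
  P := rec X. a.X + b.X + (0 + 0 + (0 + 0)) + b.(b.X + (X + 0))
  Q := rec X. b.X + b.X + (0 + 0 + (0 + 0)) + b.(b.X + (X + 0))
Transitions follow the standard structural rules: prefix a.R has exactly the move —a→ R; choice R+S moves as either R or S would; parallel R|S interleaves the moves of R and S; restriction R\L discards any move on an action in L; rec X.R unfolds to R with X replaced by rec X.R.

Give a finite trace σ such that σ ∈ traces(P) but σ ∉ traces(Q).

a

P's transition system — 2 states:
  s0 = rec X. a.X + b.X + (0 + 0 + (0 + 0)) + b.(b.X + (X + 0)) → —a→ s0, —b→ s0, —b→ s1
  s1 = b.(rec X. a.X + b.X + (0 + 0 + (0 + 0)) + b.(b.X + (X + 0))) + ((rec X. a.X + b.X + (0 + 0 + (0 + 0)) + b.(b.X + (X + 0))) + 0) → —a→ s0, —b→ s0, —b→ s1
Q's transition system — 2 states:
  t0 = rec X. b.X + b.X + (0 + 0 + (0 + 0)) + b.(b.X + (X + 0)) → —b→ t0, —b→ t1
  t1 = b.(rec X. b.X + b.X + (0 + 0 + (0 + 0)) + b.(b.X + (X + 0))) + ((rec X. b.X + b.X + (0 + 0 + (0 + 0)) + b.(b.X + (X + 0))) + 0) → —b→ t0, —b→ t1
Run σ = ⟨a⟩ on P: start {s0}
  step 1 (a): {s0}
  P completes σ.
Run σ = ⟨a⟩ on Q: start {t0}
  step 1 (a): no successor for Q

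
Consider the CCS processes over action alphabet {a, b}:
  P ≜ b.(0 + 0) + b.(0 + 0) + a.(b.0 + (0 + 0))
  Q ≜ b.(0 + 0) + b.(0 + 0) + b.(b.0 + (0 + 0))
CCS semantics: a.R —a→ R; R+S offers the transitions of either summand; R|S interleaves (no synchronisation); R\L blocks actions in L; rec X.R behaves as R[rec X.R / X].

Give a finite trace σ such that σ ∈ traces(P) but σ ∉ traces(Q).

a

Reachable graph of P (4 states):
  s0 = b.(0 + 0) + b.(0 + 0) + a.(b.0 + (0 + 0)) ⊢ --a--▸ s1, --b--▸ s2
  s1 = b.0 + (0 + 0) ⊢ --b--▸ s3
  s2 = 0 + 0 ⊢ (no moves)
  s3 = 0 ⊢ (no moves)
Reachable graph of Q (4 states):
  t0 = b.(0 + 0) + b.(0 + 0) + b.(b.0 + (0 + 0)) ⊢ --b--▸ t1, --b--▸ t2
  t1 = 0 + 0 ⊢ (no moves)
  t2 = b.0 + (0 + 0) ⊢ --b--▸ t3
  t3 = 0 ⊢ (no moves)
Executing a from P (initial set {s0}):
  [1] a ⇒ {s1}
  ✓ P
Executing a from Q (initial set {t0}):
  [1] a ⇒ ∅  — Q cannot continue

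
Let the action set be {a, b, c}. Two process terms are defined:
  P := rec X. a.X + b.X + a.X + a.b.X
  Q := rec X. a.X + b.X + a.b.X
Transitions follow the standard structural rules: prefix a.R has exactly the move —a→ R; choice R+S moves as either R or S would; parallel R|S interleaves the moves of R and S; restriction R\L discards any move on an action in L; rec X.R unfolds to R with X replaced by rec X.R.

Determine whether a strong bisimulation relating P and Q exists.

bisimilar

LTS(P): 2 reachable states
  s0 = rec X. a.X + b.X + a.X + a.b.X has moves —a→ s0, —a→ s1, —b→ s0
  s1 = b.(rec X. a.X + b.X + a.X + a.b.X) has moves —b→ s0
LTS(Q): 2 reachable states
  t0 = rec X. a.X + b.X + a.b.X has moves —a→ t0, —a→ t1, —b→ t0
  t1 = b.(rec X. a.X + b.X + a.b.X) has moves —b→ t0
Bisimilarity quotient blocks:
  B0 = {s0, t0}
  B1 = {s1, t1}
s0 ∈ B0, t0 ∈ B0 → same block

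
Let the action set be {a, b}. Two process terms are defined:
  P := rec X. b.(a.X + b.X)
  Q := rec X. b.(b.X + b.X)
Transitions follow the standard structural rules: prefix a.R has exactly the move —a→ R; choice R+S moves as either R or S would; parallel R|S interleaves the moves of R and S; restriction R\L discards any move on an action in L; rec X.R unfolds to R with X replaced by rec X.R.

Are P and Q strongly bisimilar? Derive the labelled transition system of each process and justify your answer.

P's transition system — 2 states:
  u0 = rec X. b.(a.X + b.X) | ··b··> u1
  u1 = a.(rec X. b.(a.X + b.X)) + b.(rec X. b.(a.X + b.X)) | ··a··> u0, ··b··> u0
Q's transition system — 2 states:
  v0 = rec X. b.(b.X + b.X) | ··b··> v1
  v1 = b.(rec X. b.(b.X + b.X)) + b.(rec X. b.(b.X + b.X)) | ··b··> v0
Bisimilarity quotient blocks:
  B0 = {u0}
  B1 = {u1}
  B2 = {v0, v1}
u0 ∈ B0, v0 ∈ B2 → different blocks

NO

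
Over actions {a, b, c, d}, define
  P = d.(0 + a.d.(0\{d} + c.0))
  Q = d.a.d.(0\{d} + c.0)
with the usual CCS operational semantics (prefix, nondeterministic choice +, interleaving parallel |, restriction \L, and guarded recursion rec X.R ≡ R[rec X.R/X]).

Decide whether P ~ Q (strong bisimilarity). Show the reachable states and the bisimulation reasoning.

YES

P's transition system — 5 states:
  p0 = d.(0 + a.d.(0\{d} + c.0)) | ··d··> p1
  p1 = 0 + a.d.(0\{d} + c.0) | ··a··> p2
  p2 = d.(0\{d} + c.0) | ··d··> p3
  p3 = 0\{d} + c.0 | ··c··> p4
  p4 = 0 | stopped
Q's transition system — 5 states:
  q0 = d.a.d.(0\{d} + c.0) | ··d··> q1
  q1 = a.d.(0\{d} + c.0) | ··a··> q2
  q2 = d.(0\{d} + c.0) | ··d··> q3
  q3 = 0\{d} + c.0 | ··c··> q4
  q4 = 0 | stopped
Partition-refinement fixed point:
  B0 = {p0, q0}
  B1 = {p1, q1}
  B2 = {p2, q2}
  B3 = {p3, q3}
  B4 = {p4, q4}
p0 ∈ B0, q0 ∈ B0 → same block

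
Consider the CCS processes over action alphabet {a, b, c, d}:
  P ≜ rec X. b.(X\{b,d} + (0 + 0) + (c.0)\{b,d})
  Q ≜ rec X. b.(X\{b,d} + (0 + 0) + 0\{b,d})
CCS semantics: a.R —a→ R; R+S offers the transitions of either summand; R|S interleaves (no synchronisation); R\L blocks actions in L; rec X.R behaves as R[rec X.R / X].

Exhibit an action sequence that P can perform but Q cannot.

P's transition system — 3 states:
  s0 = rec X. b.(X\{b,d} + (0 + 0) + (c.0)\{b,d}) :: --b--▸ s1
  s1 = (rec X. b.(X\{b,d} + (0 + 0) + (c.0)\{b,d}))\{b,d} + (0 + 0) + (c.0)\{b,d} :: --c--▸ s2
  s2 = 0\{b,d} :: ∅
Q's transition system — 2 states:
  t0 = rec X. b.(X\{b,d} + (0 + 0) + 0\{b,d}) :: --b--▸ t1
  t1 = (rec X. b.(X\{b,d} + (0 + 0) + 0\{b,d}))\{b,d} + (0 + 0) + 0\{b,d} :: ∅
Executing bc from P (initial set {s0}):
  after b @ step 1: {s1}
  after c @ step 2: {s2}
  — P admits the full trace.
Executing bc from Q (initial set {t0}):
  after b @ step 1: {t1}
  after c @ step 2: ∅ (Q stuck)

bc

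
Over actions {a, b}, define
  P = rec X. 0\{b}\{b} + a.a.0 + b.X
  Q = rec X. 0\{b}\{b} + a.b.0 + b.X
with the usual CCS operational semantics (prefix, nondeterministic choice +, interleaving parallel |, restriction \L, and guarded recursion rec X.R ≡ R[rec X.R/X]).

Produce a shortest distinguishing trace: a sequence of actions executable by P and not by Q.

Reachable graph of P (3 states):
  s0 = rec X. 0\{b}\{b} + a.a.0 + b.X → —a→ s1, —b→ s0
  s1 = a.0 → —a→ s2
  s2 = 0 → stopped
Reachable graph of Q (3 states):
  t0 = rec X. 0\{b}\{b} + a.b.0 + b.X → —a→ t1, —b→ t0
  t1 = b.0 → —b→ t2
  t2 = 0 → stopped
Executing aa from P (initial set {s0}):
  [1] a ⇒ {s1}
  [2] a ⇒ {s2}
  — P admits the full trace.
Executing aa from Q (initial set {t0}):
  [1] a ⇒ {t1}
  [2] a ⇒ ∅  — Q cannot continue

aa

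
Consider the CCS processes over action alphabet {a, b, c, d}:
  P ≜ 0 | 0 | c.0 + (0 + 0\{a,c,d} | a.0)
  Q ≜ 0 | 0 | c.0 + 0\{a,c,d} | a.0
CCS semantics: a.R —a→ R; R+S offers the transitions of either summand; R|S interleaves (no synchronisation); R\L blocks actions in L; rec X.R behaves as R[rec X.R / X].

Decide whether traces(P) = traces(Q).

LTS(P): 3 reachable states
  p0 = 0 | 0 | c.0 + (0 + 0\{a,c,d} | a.0) ⊢ --a--▸ p1, --c--▸ p2
  p1 = 0\{a,c,d} | 0 ⊢ (no moves)
  p2 = 0 | 0 | 0 ⊢ (no moves)
LTS(Q): 3 reachable states
  q0 = 0 | 0 | c.0 + 0\{a,c,d} | a.0 ⊢ --a--▸ q1, --c--▸ q2
  q1 = 0\{a,c,d} | 0 ⊢ (no moves)
  q2 = 0 | 0 | 0 ⊢ (no moves)
Bisimilarity quotient blocks:
  B0 = {p0, q0}
  B1 = {p1, p2, q1, q2}
p0 ∈ B0, q0 ∈ B0 → same block
Bisimilar ⇒ trace-equivalent.

traces(P) = traces(Q)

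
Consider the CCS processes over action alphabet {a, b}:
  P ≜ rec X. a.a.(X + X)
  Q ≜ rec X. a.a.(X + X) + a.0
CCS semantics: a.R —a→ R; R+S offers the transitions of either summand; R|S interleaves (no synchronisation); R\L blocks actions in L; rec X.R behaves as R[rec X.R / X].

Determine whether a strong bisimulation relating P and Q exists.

Reachable graph of P (3 states):
  m0 = rec X. a.a.(X + X) has moves =a=> m1
  m1 = a.((rec X. a.a.(X + X)) + (rec X. a.a.(X + X))) has moves =a=> m2
  m2 = (rec X. a.a.(X + X)) + (rec X. a.a.(X + X)) has moves =a=> m1
Reachable graph of Q (4 states):
  n0 = rec X. a.a.(X + X) + a.0 has moves =a=> n1, =a=> n2
  n1 = 0 has moves deadlocked
  n2 = a.((rec X. a.a.(X + X) + a.0) + (rec X. a.a.(X + X) + a.0)) has moves =a=> n3
  n3 = (rec X. a.a.(X + X) + a.0) + (rec X. a.a.(X + X) + a.0) has moves =a=> n1, =a=> n2
Coarsest stable partition (strong bisimilarity classes):
  B0 = {m0, m1, m2}
  B1 = {n0, n3}
  B2 = {n1}
  B3 = {n2}
m0 ∈ B0, n0 ∈ B1 → different blocks

not bisimilar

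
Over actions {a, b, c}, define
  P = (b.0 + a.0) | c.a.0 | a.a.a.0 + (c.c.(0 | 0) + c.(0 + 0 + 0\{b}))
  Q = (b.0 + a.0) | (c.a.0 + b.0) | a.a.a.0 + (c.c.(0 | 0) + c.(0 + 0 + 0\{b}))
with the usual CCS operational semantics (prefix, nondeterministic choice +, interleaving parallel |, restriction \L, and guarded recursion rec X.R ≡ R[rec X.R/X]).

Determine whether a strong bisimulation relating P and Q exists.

NO

LTS(P): 27 reachable states
  p0 = (b.0 + a.0) | c.a.0 | a.a.a.0 + (c.c.(0 | 0) + c.(0 + 0 + 0\{b})) ⊢ ··a··> p1, ··a··> p2, ··b··> p2, ··c··> p3, ··c··> p4, ··c··> p5
  p1 = (b.0 + a.0) | c.a.0 | a.a.0 ⊢ ··a··> p6, ··a··> p7, ··b··> p7, ··c··> p8
  p2 = 0 | c.a.0 | a.a.a.0 ⊢ ··a··> p7, ··c··> p9
  p3 = (b.0 + a.0) | a.0 | a.a.a.0 ⊢ ··a··> p10, ··a··> p8, ··a··> p9, ··b··> p9
  p4 = 0 + 0 + 0\{b} ⊢ deadlocked
  p5 = c.(0 | 0) ⊢ ··c··> p11
  p6 = (b.0 + a.0) | c.a.0 | a.0 ⊢ ··a··> p12, ··a··> p13, ··b··> p13, ··c··> p14
  p7 = 0 | c.a.0 | a.a.0 ⊢ ··a··> p13, ··c··> p15
  p8 = (b.0 + a.0) | a.0 | a.a.0 ⊢ ··a··> p14, ··a··> p15, ··a··> p16, ··b··> p15
  p9 = 0 | a.0 | a.a.a.0 ⊢ ··a··> p15, ··a··> p17
  p10 = (b.0 + a.0) | 0 | a.a.a.0 ⊢ ··a··> p16, ··a··> p17, ··b··> p17
  p11 = 0 | 0 ⊢ deadlocked
  p12 = (b.0 + a.0) | c.a.0 | 0 ⊢ ··a··> p18, ··b··> p18, ··c··> p19
  p13 = 0 | c.a.0 | a.0 ⊢ ··a··> p18, ··c··> p20
  p14 = (b.0 + a.0) | a.0 | a.0 ⊢ ··a··> p19, ··a··> p20, ··a··> p21, ··b··> p20
  p15 = 0 | a.0 | a.a.0 ⊢ ··a··> p20, ··a··> p22
  p16 = (b.0 + a.0) | 0 | a.a.0 ⊢ ··a··> p21, ··a··> p22, ··b··> p22
  p17 = 0 | 0 | a.a.a.0 ⊢ ··a··> p22
  p18 = 0 | c.a.0 | 0 ⊢ ··c··> p23
  p19 = (b.0 + a.0) | a.0 | 0 ⊢ ··a··> p23, ··a··> p24, ··b··> p23
  p20 = 0 | a.0 | a.0 ⊢ ··a··> p23, ··a··> p25
  p21 = (b.0 + a.0) | 0 | a.0 ⊢ ··a··> p24, ··a··> p25, ··b··> p25
  p22 = 0 | 0 | a.a.0 ⊢ ··a··> p25
  p23 = 0 | a.0 | 0 ⊢ ··a··> p26
  p24 = (b.0 + a.0) | 0 | 0 ⊢ ··a··> p26, ··b··> p26
  p25 = 0 | 0 | a.0 ⊢ ··a··> p26
  p26 = 0 | 0 | 0 ⊢ deadlocked
LTS(Q): 27 reachable states
  q0 = (b.0 + a.0) | (c.a.0 + b.0) | a.a.a.0 + (c.c.(0 | 0) + c.(0 + 0 + 0\{b})) ⊢ ··a··> q1, ··a··> q2, ··b··> q2, ··b··> q3, ··c··> q4, ··c··> q5, ··c··> q6
  q1 = (b.0 + a.0) | (c.a.0 + b.0) | a.a.0 ⊢ ··a··> q7, ··a··> q8, ··b··> q8, ··b··> q9, ··c··> q10
  q2 = 0 | (c.a.0 + b.0) | a.a.a.0 ⊢ ··a··> q8, ··b··> q11, ··c··> q12
  q3 = (b.0 + a.0) | 0 | a.a.a.0 ⊢ ··a··> q11, ··a··> q9, ··b··> q11
  q4 = (b.0 + a.0) | a.0 | a.a.a.0 ⊢ ··a··> q10, ··a··> q12, ··a··> q3, ··b··> q12
  q5 = 0 + 0 + 0\{b} ⊢ deadlocked
  q6 = c.(0 | 0) ⊢ ··c··> q13
  q7 = (b.0 + a.0) | (c.a.0 + b.0) | a.0 ⊢ ··a··> q14, ··a··> q15, ··b··> q15, ··b··> q16, ··c··> q17
  q8 = 0 | (c.a.0 + b.0) | a.a.0 ⊢ ··a··> q15, ··b··> q18, ··c··> q19
  q9 = (b.0 + a.0) | 0 | a.a.0 ⊢ ··a··> q16, ··a··> q18, ··b··> q18
  q10 = (b.0 + a.0) | a.0 | a.a.0 ⊢ ··a··> q17, ··a··> q19, ··a··> q9, ··b··> q19
  q11 = 0 | 0 | a.a.a.0 ⊢ ··a··> q18
  q12 = 0 | a.0 | a.a.a.0 ⊢ ··a··> q11, ··a··> q19
  q13 = 0 | 0 ⊢ deadlocked
  q14 = (b.0 + a.0) | (c.a.0 + b.0) | 0 ⊢ ··a··> q20, ··b··> q20, ··b··> q21, ··c··> q22
  q15 = 0 | (c.a.0 + b.0) | a.0 ⊢ ··a··> q20, ··b··> q23, ··c··> q24
  q16 = (b.0 + a.0) | 0 | a.0 ⊢ ··a··> q21, ··a··> q23, ··b··> q23
  q17 = (b.0 + a.0) | a.0 | a.0 ⊢ ··a··> q16, ··a··> q22, ··a··> q24, ··b··> q24
  q18 = 0 | 0 | a.a.0 ⊢ ··a··> q23
  q19 = 0 | a.0 | a.a.0 ⊢ ··a··> q18, ··a··> q24
  q20 = 0 | (c.a.0 + b.0) | 0 ⊢ ··b··> q25, ··c··> q26
  q21 = (b.0 + a.0) | 0 | 0 ⊢ ··a··> q25, ··b··> q25
  q22 = (b.0 + a.0) | a.0 | 0 ⊢ ··a··> q21, ··a··> q26, ··b··> q26
  q23 = 0 | 0 | a.0 ⊢ ··a··> q25
  q24 = 0 | a.0 | a.0 ⊢ ··a··> q23, ··a··> q26
  q25 = 0 | 0 | 0 ⊢ deadlocked
  q26 = 0 | a.0 | 0 ⊢ ··a··> q25
Bisimilarity quotient blocks:
  B0 = {p0}
  B1 = {p1}
  B2 = {p7}
  B3 = {p13}
  B4 = {p18}
  B5 = {p23, p25, q23, q26}
  B6 = {p11, p26, p4, q13, q25, q5}
  B7 = {p20, p22, q18, q24}
  B8 = {p15, p17, q11, q19}
  B9 = {p6}
  B10 = {p12}
  B11 = {p19, p21, q16, q22}
  B12 = {p24, q21}
  B13 = {p14, p16, q17, q9}
  B14 = {p10, p8, q10, q3}
  B15 = {p2}
  B16 = {p9, q12}
  B17 = {p3, q4}
  B18 = {p5, q6}
  B19 = {q0}
  B20 = {q2}
  B21 = {q8}
  B22 = {q15}
  B23 = {q20}
  B24 = {q1}
  B25 = {q7}
  B26 = {q14}
p0 ∈ B0, q0 ∈ B19 → different blocks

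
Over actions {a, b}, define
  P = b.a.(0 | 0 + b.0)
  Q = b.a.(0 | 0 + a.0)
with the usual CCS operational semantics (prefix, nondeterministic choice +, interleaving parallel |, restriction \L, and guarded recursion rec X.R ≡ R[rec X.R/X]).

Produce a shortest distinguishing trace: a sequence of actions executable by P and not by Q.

bab

LTS(P): 4 reachable states
  p0 = b.a.(0 | 0 + b.0) | =b=> p1
  p1 = a.(0 | 0 + b.0) | =a=> p2
  p2 = 0 | 0 + b.0 | =b=> p3
  p3 = 0 | deadlocked
LTS(Q): 4 reachable states
  q0 = b.a.(0 | 0 + a.0) | =b=> q1
  q1 = a.(0 | 0 + a.0) | =a=> q2
  q2 = 0 | 0 + a.0 | =a=> q3
  q3 = 0 | deadlocked
Trace ⟨bab⟩ through P, begin at {p0}:
  step 1 (b): {p1}
  step 2 (a): {p2}
  step 3 (b): {p3}
  ✓ P
Trace ⟨bab⟩ through Q, begin at {q0}:
  step 1 (b): {q1}
  step 2 (a): {q2}
  step 3 (b): no successor for Q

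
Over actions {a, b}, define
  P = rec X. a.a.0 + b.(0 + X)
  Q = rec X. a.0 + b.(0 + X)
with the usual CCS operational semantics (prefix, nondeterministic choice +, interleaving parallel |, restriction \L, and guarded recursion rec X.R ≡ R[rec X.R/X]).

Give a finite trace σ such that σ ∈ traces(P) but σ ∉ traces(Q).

aa

LTS(P): 4 reachable states
  m0 = rec X. a.a.0 + b.(0 + X) :: --a--▸ m1, --b--▸ m2
  m1 = a.0 :: --a--▸ m3
  m2 = 0 + (rec X. a.a.0 + b.(0 + X)) :: --a--▸ m1, --b--▸ m2
  m3 = 0 :: deadlocked
LTS(Q): 3 reachable states
  n0 = rec X. a.0 + b.(0 + X) :: --a--▸ n1, --b--▸ n2
  n1 = 0 :: deadlocked
  n2 = 0 + (rec X. a.0 + b.(0 + X)) :: --a--▸ n1, --b--▸ n2
Executing aa from P (initial set {m0}):
  after a @ step 1: {m1}
  after a @ step 2: {m3}
  P completes σ.
Executing aa from Q (initial set {n0}):
  after a @ step 1: {n1}
  after a @ step 2: ∅ (Q stuck)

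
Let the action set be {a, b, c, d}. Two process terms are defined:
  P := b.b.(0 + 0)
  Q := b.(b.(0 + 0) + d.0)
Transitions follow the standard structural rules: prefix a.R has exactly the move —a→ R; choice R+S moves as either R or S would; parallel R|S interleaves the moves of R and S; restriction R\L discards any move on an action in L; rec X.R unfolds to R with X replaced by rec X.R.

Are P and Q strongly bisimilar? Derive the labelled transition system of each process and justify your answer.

P ≁ Q

Reachable graph of P (3 states):
  m0 = b.b.(0 + 0) ⊢ —b→ m1
  m1 = b.(0 + 0) ⊢ —b→ m2
  m2 = 0 + 0 ⊢ ·
Reachable graph of Q (4 states):
  n0 = b.(b.(0 + 0) + d.0) ⊢ —b→ n1
  n1 = b.(0 + 0) + d.0 ⊢ —b→ n2, —d→ n3
  n2 = 0 + 0 ⊢ ·
  n3 = 0 ⊢ ·
Bisimilarity quotient blocks:
  B0 = {m0}
  B1 = {m1}
  B2 = {m2, n2, n3}
  B3 = {n0}
  B4 = {n1}
m0 ∈ B0, n0 ∈ B3 → different blocks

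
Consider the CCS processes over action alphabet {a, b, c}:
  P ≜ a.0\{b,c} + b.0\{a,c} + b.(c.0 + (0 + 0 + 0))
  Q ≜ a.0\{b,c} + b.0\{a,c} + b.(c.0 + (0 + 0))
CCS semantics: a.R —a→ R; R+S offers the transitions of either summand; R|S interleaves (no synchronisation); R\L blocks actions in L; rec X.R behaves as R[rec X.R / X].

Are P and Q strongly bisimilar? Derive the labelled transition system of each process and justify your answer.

bisimilar

P's transition system — 5 states:
  p0 = a.0\{b,c} + b.0\{a,c} + b.(c.0 + (0 + 0 + 0)) has moves --a--▸ p1, --b--▸ p2, --b--▸ p3
  p1 = 0\{b,c} has moves deadlocked
  p2 = 0\{a,c} has moves deadlocked
  p3 = c.0 + (0 + 0 + 0) has moves --c--▸ p4
  p4 = 0 has moves deadlocked
Q's transition system — 5 states:
  q0 = a.0\{b,c} + b.0\{a,c} + b.(c.0 + (0 + 0)) has moves --a--▸ q1, --b--▸ q2, --b--▸ q3
  q1 = 0\{b,c} has moves deadlocked
  q2 = 0\{a,c} has moves deadlocked
  q3 = c.0 + (0 + 0) has moves --c--▸ q4
  q4 = 0 has moves deadlocked
Bisimilarity quotient blocks:
  B0 = {p0, q0}
  B1 = {p1, p2, p4, q1, q2, q4}
  B2 = {p3, q3}
p0 ∈ B0, q0 ∈ B0 → same block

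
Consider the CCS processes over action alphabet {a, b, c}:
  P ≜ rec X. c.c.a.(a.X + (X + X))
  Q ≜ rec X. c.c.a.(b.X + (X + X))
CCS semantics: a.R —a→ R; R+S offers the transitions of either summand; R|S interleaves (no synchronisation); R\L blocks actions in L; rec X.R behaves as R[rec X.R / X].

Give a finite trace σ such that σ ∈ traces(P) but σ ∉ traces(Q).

ccaa

LTS(P): 4 reachable states
  m0 = rec X. c.c.a.(a.X + (X + X)) :: ··c··> m1
  m1 = c.a.(a.(rec X. c.c.a.(a.X + (X + X))) + ((rec X. c.c.a.(a.X + (X + X))) + (rec X. c.c.a.(a.X + (X + X))))) :: ··c··> m2
  m2 = a.(a.(rec X. c.c.a.(a.X + (X + X))) + ((rec X. c.c.a.(a.X + (X + X))) + (rec X. c.c.a.(a.X + (X + X))))) :: ··a··> m3
  m3 = a.(rec X. c.c.a.(a.X + (X + X))) + ((rec X. c.c.a.(a.X + (X + X))) + (rec X. c.c.a.(a.X + (X + X)))) :: ··a··> m0, ··c··> m1
LTS(Q): 4 reachable states
  n0 = rec X. c.c.a.(b.X + (X + X)) :: ··c··> n1
  n1 = c.a.(b.(rec X. c.c.a.(b.X + (X + X))) + ((rec X. c.c.a.(b.X + (X + X))) + (rec X. c.c.a.(b.X + (X + X))))) :: ··c··> n2
  n2 = a.(b.(rec X. c.c.a.(b.X + (X + X))) + ((rec X. c.c.a.(b.X + (X + X))) + (rec X. c.c.a.(b.X + (X + X))))) :: ··a··> n3
  n3 = b.(rec X. c.c.a.(b.X + (X + X))) + ((rec X. c.c.a.(b.X + (X + X))) + (rec X. c.c.a.(b.X + (X + X)))) :: ··b··> n0, ··c··> n1
Run σ = ⟨ccaa⟩ on P: start {m0}
  [1] c ⇒ {m1}
  [2] c ⇒ {m2}
  [3] a ⇒ {m3}
  [4] a ⇒ {m0}
  ✓ P
Run σ = ⟨ccaa⟩ on Q: start {n0}
  [1] c ⇒ {n1}
  [2] c ⇒ {n2}
  [3] a ⇒ {n3}
  [4] a ⇒ ∅  — Q cannot continue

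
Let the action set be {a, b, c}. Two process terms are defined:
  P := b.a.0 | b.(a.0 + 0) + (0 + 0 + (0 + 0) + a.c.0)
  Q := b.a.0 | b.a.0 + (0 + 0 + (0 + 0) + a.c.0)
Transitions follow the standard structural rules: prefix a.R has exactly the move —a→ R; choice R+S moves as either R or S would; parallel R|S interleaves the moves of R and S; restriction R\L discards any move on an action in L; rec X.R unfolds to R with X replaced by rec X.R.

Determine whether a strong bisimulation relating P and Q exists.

YES

LTS(P): 11 reachable states
  u0 = b.a.0 | b.(a.0 + 0) + (0 + 0 + (0 + 0) + a.c.0) | =a=> u1, =b=> u2, =b=> u3
  u1 = c.0 | =c=> u4
  u2 = a.0 | b.(a.0 + 0) | =a=> u5, =b=> u6
  u3 = b.a.0 | (a.0 + 0) | =a=> u7, =b=> u6
  u4 = 0 | (no moves)
  u5 = 0 | b.(a.0 + 0) | =b=> u8
  u6 = a.0 | (a.0 + 0) | =a=> u8, =a=> u9
  u7 = b.a.0 | 0 | =b=> u9
  u8 = 0 | (a.0 + 0) | =a=> u10
  u9 = a.0 | 0 | =a=> u10
  u10 = 0 | 0 | (no moves)
LTS(Q): 11 reachable states
  v0 = b.a.0 | b.a.0 + (0 + 0 + (0 + 0) + a.c.0) | =a=> v1, =b=> v2, =b=> v3
  v1 = c.0 | =c=> v4
  v2 = a.0 | b.a.0 | =a=> v5, =b=> v6
  v3 = b.a.0 | a.0 | =a=> v7, =b=> v6
  v4 = 0 | (no moves)
  v5 = 0 | b.a.0 | =b=> v8
  v6 = a.0 | a.0 | =a=> v8, =a=> v9
  v7 = b.a.0 | 0 | =b=> v9
  v8 = 0 | a.0 | =a=> v10
  v9 = a.0 | 0 | =a=> v10
  v10 = 0 | 0 | (no moves)
Coarsest stable partition (strong bisimilarity classes):
  B0 = {u0, v0}
  B1 = {u2, u3, v2, v3}
  B2 = {u6, v6}
  B3 = {u8, u9, v8, v9}
  B4 = {u10, u4, v10, v4}
  B5 = {u5, u7, v5, v7}
  B6 = {u1, v1}
u0 ∈ B0, v0 ∈ B0 → same block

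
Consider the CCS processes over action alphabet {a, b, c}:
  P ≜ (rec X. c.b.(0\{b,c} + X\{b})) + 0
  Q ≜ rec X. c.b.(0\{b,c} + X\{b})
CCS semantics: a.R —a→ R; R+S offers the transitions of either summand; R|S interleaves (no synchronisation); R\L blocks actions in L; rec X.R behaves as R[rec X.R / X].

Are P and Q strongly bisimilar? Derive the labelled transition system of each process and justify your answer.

P ~ Q

Reachable graph of P (4 states):
  m0 = (rec X. c.b.(0\{b,c} + X\{b})) + 0 has moves --c--▸ m1
  m1 = b.(0\{b,c} + (rec X. c.b.(0\{b,c} + X\{b}))\{b}) has moves --b--▸ m2
  m2 = 0\{b,c} + (rec X. c.b.(0\{b,c} + X\{b}))\{b} has moves --c--▸ m3
  m3 = (b.(0\{b,c} + (rec X. c.b.(0\{b,c} + X\{b}))\{b}))\{b} has moves deadlocked
Reachable graph of Q (4 states):
  n0 = rec X. c.b.(0\{b,c} + X\{b}) has moves --c--▸ n1
  n1 = b.(0\{b,c} + (rec X. c.b.(0\{b,c} + X\{b}))\{b}) has moves --b--▸ n2
  n2 = 0\{b,c} + (rec X. c.b.(0\{b,c} + X\{b}))\{b} has moves --c--▸ n3
  n3 = (b.(0\{b,c} + (rec X. c.b.(0\{b,c} + X\{b}))\{b}))\{b} has moves deadlocked
Bisimilarity quotient blocks:
  B0 = {m0, n0}
  B1 = {m1, n1}
  B2 = {m2, n2}
  B3 = {m3, n3}
m0 ∈ B0, n0 ∈ B0 → same block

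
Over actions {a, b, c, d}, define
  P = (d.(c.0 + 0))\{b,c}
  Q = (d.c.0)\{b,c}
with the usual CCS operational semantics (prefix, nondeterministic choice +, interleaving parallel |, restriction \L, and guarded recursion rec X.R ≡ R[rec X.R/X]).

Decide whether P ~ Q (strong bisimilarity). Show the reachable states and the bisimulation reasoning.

P's transition system — 2 states:
  u0 = (d.(c.0 + 0))\{b,c} → ··d··> u1
  u1 = (c.0 + 0)\{b,c} → deadlocked
Q's transition system — 2 states:
  v0 = (d.c.0)\{b,c} → ··d··> v1
  v1 = (c.0)\{b,c} → deadlocked
Bisimilarity quotient blocks:
  B0 = {u0, v0}
  B1 = {u1, v1}
u0 ∈ B0, v0 ∈ B0 → same block

bisimilar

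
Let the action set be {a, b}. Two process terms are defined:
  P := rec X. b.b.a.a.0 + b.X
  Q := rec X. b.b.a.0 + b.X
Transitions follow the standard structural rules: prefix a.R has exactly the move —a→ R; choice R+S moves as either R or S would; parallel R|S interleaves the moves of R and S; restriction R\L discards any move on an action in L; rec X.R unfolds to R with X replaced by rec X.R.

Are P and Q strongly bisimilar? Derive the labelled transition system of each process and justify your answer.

P ≁ Q

Reachable graph of P (5 states):
  s0 = rec X. b.b.a.a.0 + b.X → —b→ s0, —b→ s1
  s1 = b.a.a.0 → —b→ s2
  s2 = a.a.0 → —a→ s3
  s3 = a.0 → —a→ s4
  s4 = 0 → (no moves)
Reachable graph of Q (4 states):
  t0 = rec X. b.b.a.0 + b.X → —b→ t0, —b→ t1
  t1 = b.a.0 → —b→ t2
  t2 = a.0 → —a→ t3
  t3 = 0 → (no moves)
Coarsest stable partition (strong bisimilarity classes):
  B0 = {s0}
  B1 = {s1}
  B2 = {s2}
  B3 = {s3, t2}
  B4 = {s4, t3}
  B5 = {t0}
  B6 = {t1}
s0 ∈ B0, t0 ∈ B5 → different blocks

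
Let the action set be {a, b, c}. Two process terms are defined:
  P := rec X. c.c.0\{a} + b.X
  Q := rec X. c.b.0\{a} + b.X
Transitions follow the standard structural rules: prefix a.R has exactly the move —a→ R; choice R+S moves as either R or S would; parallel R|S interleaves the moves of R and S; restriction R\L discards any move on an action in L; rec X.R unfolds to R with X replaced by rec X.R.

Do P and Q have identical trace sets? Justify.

LTS(P): 3 reachable states
  s0 = rec X. c.c.0\{a} + b.X | --b--▸ s0, --c--▸ s1
  s1 = c.0\{a} | --c--▸ s2
  s2 = 0\{a} | stopped
LTS(Q): 3 reachable states
  t0 = rec X. c.b.0\{a} + b.X | --b--▸ t0, --c--▸ t1
  t1 = b.0\{a} | --b--▸ t2
  t2 = 0\{a} | stopped
Executing cc from P (initial set {s0}):
  after c @ step 1: {s1}
  after c @ step 2: {s2}
  P completes σ.
Executing cc from Q (initial set {t0}):
  after c @ step 1: {t1}
  after c @ step 2: ∅ (Q stuck)

trace-distinct — witness ⟨cc⟩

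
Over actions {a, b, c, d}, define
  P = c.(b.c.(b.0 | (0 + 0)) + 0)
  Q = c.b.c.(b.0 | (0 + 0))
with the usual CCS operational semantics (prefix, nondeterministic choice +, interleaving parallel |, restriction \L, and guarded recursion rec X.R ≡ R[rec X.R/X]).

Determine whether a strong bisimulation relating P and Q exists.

LTS(P): 5 reachable states
  m0 = c.(b.c.(b.0 | (0 + 0)) + 0) :: -c-> m1
  m1 = b.c.(b.0 | (0 + 0)) + 0 :: -b-> m2
  m2 = c.(b.0 | (0 + 0)) :: -c-> m3
  m3 = b.0 | (0 + 0) :: -b-> m4
  m4 = 0 | (0 + 0) :: deadlocked
LTS(Q): 5 reachable states
  n0 = c.b.c.(b.0 | (0 + 0)) :: -c-> n1
  n1 = b.c.(b.0 | (0 + 0)) :: -b-> n2
  n2 = c.(b.0 | (0 + 0)) :: -c-> n3
  n3 = b.0 | (0 + 0) :: -b-> n4
  n4 = 0 | (0 + 0) :: deadlocked
Partition-refinement fixed point:
  B0 = {m0, n0}
  B1 = {m1, n1}
  B2 = {m2, n2}
  B3 = {m3, n3}
  B4 = {m4, n4}
m0 ∈ B0, n0 ∈ B0 → same block

YES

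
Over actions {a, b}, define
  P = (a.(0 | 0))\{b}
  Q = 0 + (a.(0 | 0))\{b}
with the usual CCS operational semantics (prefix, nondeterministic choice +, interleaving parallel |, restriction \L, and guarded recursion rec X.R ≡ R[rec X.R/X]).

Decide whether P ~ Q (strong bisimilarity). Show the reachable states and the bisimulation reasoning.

LTS(P): 2 reachable states
  p0 = (a.(0 | 0))\{b} :: —a→ p1
  p1 = (0 | 0)\{b} :: stopped
LTS(Q): 2 reachable states
  q0 = 0 + (a.(0 | 0))\{b} :: —a→ q1
  q1 = (0 | 0)\{b} :: stopped
Partition-refinement fixed point:
  B0 = {p0, q0}
  B1 = {p1, q1}
p0 ∈ B0, q0 ∈ B0 → same block

bisimilar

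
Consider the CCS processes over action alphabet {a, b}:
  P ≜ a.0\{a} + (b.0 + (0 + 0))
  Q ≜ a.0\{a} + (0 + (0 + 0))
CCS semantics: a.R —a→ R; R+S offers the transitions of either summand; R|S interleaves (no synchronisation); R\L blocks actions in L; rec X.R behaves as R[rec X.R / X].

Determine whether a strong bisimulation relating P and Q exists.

P's transition system — 3 states:
  p0 = a.0\{a} + (b.0 + (0 + 0)) ⊢ =a=> p1, =b=> p2
  p1 = 0\{a} ⊢ deadlocked
  p2 = 0 ⊢ deadlocked
Q's transition system — 2 states:
  q0 = a.0\{a} + (0 + (0 + 0)) ⊢ =a=> q1
  q1 = 0\{a} ⊢ deadlocked
Coarsest stable partition (strong bisimilarity classes):
  B0 = {p0}
  B1 = {p1, p2, q1}
  B2 = {q0}
p0 ∈ B0, q0 ∈ B2 → different blocks

NO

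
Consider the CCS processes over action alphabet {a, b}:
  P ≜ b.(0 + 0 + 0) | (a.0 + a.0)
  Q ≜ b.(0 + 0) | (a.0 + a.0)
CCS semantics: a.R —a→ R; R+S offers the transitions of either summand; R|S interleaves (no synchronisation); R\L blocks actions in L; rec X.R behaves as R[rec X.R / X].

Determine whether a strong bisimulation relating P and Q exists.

P ~ Q

P's transition system — 4 states:
  p0 = b.(0 + 0 + 0) | (a.0 + a.0) | =a=> p1, =b=> p2
  p1 = b.(0 + 0 + 0) | 0 | =b=> p3
  p2 = (0 + 0 + 0) | (a.0 + a.0) | =a=> p3
  p3 = (0 + 0 + 0) | 0 | stopped
Q's transition system — 4 states:
  q0 = b.(0 + 0) | (a.0 + a.0) | =a=> q1, =b=> q2
  q1 = b.(0 + 0) | 0 | =b=> q3
  q2 = (0 + 0) | (a.0 + a.0) | =a=> q3
  q3 = (0 + 0) | 0 | stopped
Bisimilarity quotient blocks:
  B0 = {p0, q0}
  B1 = {p1, q1}
  B2 = {p3, q3}
  B3 = {p2, q2}
p0 ∈ B0, q0 ∈ B0 → same block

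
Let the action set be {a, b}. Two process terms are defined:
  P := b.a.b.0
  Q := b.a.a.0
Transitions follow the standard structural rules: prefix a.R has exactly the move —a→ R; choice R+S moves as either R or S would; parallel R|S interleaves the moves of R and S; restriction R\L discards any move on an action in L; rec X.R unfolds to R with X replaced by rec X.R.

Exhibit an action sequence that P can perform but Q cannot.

bab

Reachable graph of P (4 states):
  m0 = b.a.b.0 | —b→ m1
  m1 = a.b.0 | —a→ m2
  m2 = b.0 | —b→ m3
  m3 = 0 | deadlocked
Reachable graph of Q (4 states):
  n0 = b.a.a.0 | —b→ n1
  n1 = a.a.0 | —a→ n2
  n2 = a.0 | —a→ n3
  n3 = 0 | deadlocked
Executing bab from P (initial set {m0}):
  step 1 (b): {m1}
  step 2 (a): {m2}
  step 3 (b): {m3}
  P completes σ.
Executing bab from Q (initial set {n0}):
  step 1 (b): {n1}
  step 2 (a): {n2}
  step 3 (b): no successor for Q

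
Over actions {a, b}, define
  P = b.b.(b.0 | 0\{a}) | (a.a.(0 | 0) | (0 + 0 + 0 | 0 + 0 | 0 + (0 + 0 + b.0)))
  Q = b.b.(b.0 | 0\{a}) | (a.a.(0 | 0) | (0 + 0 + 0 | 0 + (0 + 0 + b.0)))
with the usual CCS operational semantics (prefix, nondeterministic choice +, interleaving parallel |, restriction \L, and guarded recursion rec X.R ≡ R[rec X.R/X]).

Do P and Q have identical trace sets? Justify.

P's transition system — 24 states:
  m0 = b.b.(b.0 | 0\{a}) | (a.a.(0 | 0) | (0 + 0 + 0 | 0 + 0 | 0 + (0 + 0 + b.0))) has moves ··a··> m1, ··b··> m2, ··b··> m3
  m1 = b.b.(b.0 | 0\{a}) | (a.(0 | 0) | (0 + 0 + 0 | 0 + 0 | 0 + (0 + 0 + b.0))) has moves ··a··> m4, ··b··> m5, ··b··> m6
  m2 = b.(b.0 | 0\{a}) | (a.a.(0 | 0) | (0 + 0 + 0 | 0 + 0 | 0 + (0 + 0 + b.0))) has moves ··a··> m5, ··b··> m7, ··b··> m8
  m3 = b.b.(b.0 | 0\{a}) | (a.a.(0 | 0) | 0) has moves ··a··> m6, ··b··> m7
  m4 = b.b.(b.0 | 0\{a}) | (0 | 0 | (0 + 0 + 0 | 0 + 0 | 0 + (0 + 0 + b.0))) has moves ··b··> m10, ··b··> m9
  m5 = b.(b.0 | 0\{a}) | (a.(0 | 0) | (0 + 0 + 0 | 0 + 0 | 0 + (0 + 0 + b.0))) has moves ··a··> m9, ··b··> m11, ··b··> m12
  m6 = b.b.(b.0 | 0\{a}) | (a.(0 | 0) | 0) has moves ··a··> m10, ··b··> m11
  m7 = b.(b.0 | 0\{a}) | (a.a.(0 | 0) | 0) has moves ··a··> m11, ··b··> m13
  m8 = b.0 | 0\{a} | (a.a.(0 | 0) | (0 + 0 + 0 | 0 + 0 | 0 + (0 + 0 + b.0))) has moves ··a··> m12, ··b··> m13, ··b··> m14
  m9 = b.(b.0 | 0\{a}) | (0 | 0 | (0 + 0 + 0 | 0 + 0 | 0 + (0 + 0 + b.0))) has moves ··b··> m15, ··b··> m16
  m10 = b.b.(b.0 | 0\{a}) | (0 | 0 | 0) has moves ··b··> m15
  m11 = b.(b.0 | 0\{a}) | (a.(0 | 0) | 0) has moves ··a··> m15, ··b··> m17
  m12 = b.0 | 0\{a} | (a.(0 | 0) | (0 + 0 + 0 | 0 + 0 | 0 + (0 + 0 + b.0))) has moves ··a··> m16, ··b··> m17, ··b··> m18
  m13 = b.0 | 0\{a} | (a.a.(0 | 0) | 0) has moves ··a··> m17, ··b··> m19
  m14 = 0 | 0\{a} | (a.a.(0 | 0) | (0 + 0 + 0 | 0 + 0 | 0 + (0 + 0 + b.0))) has moves ··a··> m18, ··b··> m19
  m15 = b.(b.0 | 0\{a}) | (0 | 0 | 0) has moves ··b··> m20
  m16 = b.0 | 0\{a} | (0 | 0 | (0 + 0 + 0 | 0 + 0 | 0 + (0 + 0 + b.0))) has moves ··b··> m20, ··b··> m21
  m17 = b.0 | 0\{a} | (a.(0 | 0) | 0) has moves ··a··> m20, ··b··> m22
  m18 = 0 | 0\{a} | (a.(0 | 0) | (0 + 0 + 0 | 0 + 0 | 0 + (0 + 0 + b.0))) has moves ··a··> m21, ··b··> m22
  m19 = 0 | 0\{a} | (a.a.(0 | 0) | 0) has moves ··a··> m22
  m20 = b.0 | 0\{a} | (0 | 0 | 0) has moves ··b··> m23
  m21 = 0 | 0\{a} | (0 | 0 | (0 + 0 + 0 | 0 + 0 | 0 + (0 + 0 + b.0))) has moves ··b··> m23
  m22 = 0 | 0\{a} | (a.(0 | 0) | 0) has moves ··a··> m23
  m23 = 0 | 0\{a} | (0 | 0 | 0) has moves stopped
Q's transition system — 24 states:
  n0 = b.b.(b.0 | 0\{a}) | (a.a.(0 | 0) | (0 + 0 + 0 | 0 + (0 + 0 + b.0))) has moves ··a··> n1, ··b··> n2, ··b··> n3
  n1 = b.b.(b.0 | 0\{a}) | (a.(0 | 0) | (0 + 0 + 0 | 0 + (0 + 0 + b.0))) has moves ··a··> n4, ··b··> n5, ··b··> n6
  n2 = b.(b.0 | 0\{a}) | (a.a.(0 | 0) | (0 + 0 + 0 | 0 + (0 + 0 + b.0))) has moves ··a··> n5, ··b··> n7, ··b··> n8
  n3 = b.b.(b.0 | 0\{a}) | (a.a.(0 | 0) | 0) has moves ··a··> n6, ··b··> n7
  n4 = b.b.(b.0 | 0\{a}) | (0 | 0 | (0 + 0 + 0 | 0 + (0 + 0 + b.0))) has moves ··b··> n10, ··b··> n9
  n5 = b.(b.0 | 0\{a}) | (a.(0 | 0) | (0 + 0 + 0 | 0 + (0 + 0 + b.0))) has moves ··a··> n9, ··b··> n11, ··b··> n12
  n6 = b.b.(b.0 | 0\{a}) | (a.(0 | 0) | 0) has moves ··a··> n10, ··b··> n11
  n7 = b.(b.0 | 0\{a}) | (a.a.(0 | 0) | 0) has moves ··a··> n11, ··b··> n13
  n8 = b.0 | 0\{a} | (a.a.(0 | 0) | (0 + 0 + 0 | 0 + (0 + 0 + b.0))) has moves ··a··> n12, ··b··> n13, ··b··> n14
  n9 = b.(b.0 | 0\{a}) | (0 | 0 | (0 + 0 + 0 | 0 + (0 + 0 + b.0))) has moves ··b··> n15, ··b··> n16
  n10 = b.b.(b.0 | 0\{a}) | (0 | 0 | 0) has moves ··b··> n15
  n11 = b.(b.0 | 0\{a}) | (a.(0 | 0) | 0) has moves ··a··> n15, ··b··> n17
  n12 = b.0 | 0\{a} | (a.(0 | 0) | (0 + 0 + 0 | 0 + (0 + 0 + b.0))) has moves ··a··> n16, ··b··> n17, ··b··> n18
  n13 = b.0 | 0\{a} | (a.a.(0 | 0) | 0) has moves ··a··> n17, ··b··> n19
  n14 = 0 | 0\{a} | (a.a.(0 | 0) | (0 + 0 + 0 | 0 + (0 + 0 + b.0))) has moves ··a··> n18, ··b··> n19
  n15 = b.(b.0 | 0\{a}) | (0 | 0 | 0) has moves ··b··> n20
  n16 = b.0 | 0\{a} | (0 | 0 | (0 + 0 + 0 | 0 + (0 + 0 + b.0))) has moves ··b··> n20, ··b··> n21
  n17 = b.0 | 0\{a} | (a.(0 | 0) | 0) has moves ··a··> n20, ··b··> n22
  n18 = 0 | 0\{a} | (a.(0 | 0) | (0 + 0 + 0 | 0 + (0 + 0 + b.0))) has moves ··a··> n21, ··b··> n22
  n19 = 0 | 0\{a} | (a.a.(0 | 0) | 0) has moves ··a··> n22
  n20 = b.0 | 0\{a} | (0 | 0 | 0) has moves ··b··> n23
  n21 = 0 | 0\{a} | (0 | 0 | (0 + 0 + 0 | 0 + (0 + 0 + b.0))) has moves ··b··> n23
  n22 = 0 | 0\{a} | (a.(0 | 0) | 0) has moves ··a··> n23
  n23 = 0 | 0\{a} | (0 | 0 | 0) has moves stopped
Coarsest stable partition (strong bisimilarity classes):
  B0 = {m0, n0}
  B1 = {m1, n1}
  B2 = {m5, m6, n5, n6}
  B3 = {m10, m9, n10, n9}
  B4 = {m15, m16, n15, n16}
  B5 = {m20, m21, n20, n21}
  B6 = {m23, n23}
  B7 = {m11, m12, n11, n12}
  B8 = {m17, m18, n17, n18}
  B9 = {m22, n22}
  B10 = {m4, n4}
  B11 = {m2, m3, n2, n3}
  B12 = {m7, m8, n7, n8}
  B13 = {m13, m14, n13, n14}
  B14 = {m19, n19}
m0 ∈ B0, n0 ∈ B0 → same block
Bisimilar ⇒ trace-equivalent.

traces(P) = traces(Q)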